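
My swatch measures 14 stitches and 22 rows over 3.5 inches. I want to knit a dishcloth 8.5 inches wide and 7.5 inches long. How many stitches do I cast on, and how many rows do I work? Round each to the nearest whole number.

Cast on 34 stitches and work 47 rows.

Stitch gauge = 14/3.5 = 4 sts/in; 8.5 × 4 = 34.00 → 34 sts.
Row gauge = 22/3.5 = 6.286 rows/in; 7.5 × 6.286 = 47.14 → 47 rows.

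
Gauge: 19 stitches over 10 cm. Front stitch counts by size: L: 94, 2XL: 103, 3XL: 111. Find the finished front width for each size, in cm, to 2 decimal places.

L 49.47 cm; 2XL 54.21 cm; 3XL 58.42 cm.

19/10 = 1.9 sts per cm.
L: 94 / 1.9 = 49.474 → 49.47 cm.
2XL: 103 / 1.9 = 54.211 → 54.21 cm.
3XL: 111 / 1.9 = 58.421 → 58.42 cm.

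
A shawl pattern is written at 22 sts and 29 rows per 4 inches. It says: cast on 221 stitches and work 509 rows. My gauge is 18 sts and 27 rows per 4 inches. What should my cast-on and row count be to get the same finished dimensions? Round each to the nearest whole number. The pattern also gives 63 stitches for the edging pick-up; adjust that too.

Stitches: 221 × 18/22 = 180.82 → 181.
Rows: 509 × 27/29 = 473.90 → 474.
edging pick-up: 63 × 18/22 = 51.55 → 52.

Cast on 181 stitches; work 474 rows; edging pick-up 52 stitches.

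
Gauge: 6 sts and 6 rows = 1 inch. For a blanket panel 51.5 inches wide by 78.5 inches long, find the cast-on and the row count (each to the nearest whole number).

Cast on 309 stitches and work 471 rows.

Stitch gauge = 6/1 = 6 sts/in; 51.5 × 6 = 309.00 → 309 sts.
Row gauge = 6/1 = 6 rows/in; 78.5 × 6 = 471.00 → 471 rows.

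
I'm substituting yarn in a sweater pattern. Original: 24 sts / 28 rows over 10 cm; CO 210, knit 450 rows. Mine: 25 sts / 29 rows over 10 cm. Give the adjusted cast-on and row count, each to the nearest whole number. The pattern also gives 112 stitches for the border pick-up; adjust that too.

Stitches: 210 × 25/24 = 218.75 → 219.
Rows: 450 × 29/28 = 466.07 → 466.
border pick-up: 112 × 25/24 = 116.67 → 117.

Cast on 219 stitches; work 466 rows; border pick-up 117 stitches.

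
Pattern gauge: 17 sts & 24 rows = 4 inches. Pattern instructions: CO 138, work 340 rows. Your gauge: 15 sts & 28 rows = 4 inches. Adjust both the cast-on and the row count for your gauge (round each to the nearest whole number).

Stitches: 138 × 15/17 = 121.76 → 122.
Rows: 340 × 28/24 = 396.67 → 397.

Cast on 122 stitches; work 397 rows.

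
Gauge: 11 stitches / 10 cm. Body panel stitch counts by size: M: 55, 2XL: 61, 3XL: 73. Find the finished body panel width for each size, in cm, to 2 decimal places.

11/10 = 1.1 sts per cm.
M: 55 / 1.1 = 50.000 → 50.00 cm.
2XL: 61 / 1.1 = 55.455 → 55.45 cm.
3XL: 73 / 1.1 = 66.364 → 66.36 cm.

M 50.00 cm; 2XL 55.45 cm; 3XL 66.36 cm.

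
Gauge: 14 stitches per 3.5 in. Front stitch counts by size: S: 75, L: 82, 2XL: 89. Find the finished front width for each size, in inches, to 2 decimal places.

S 18.75 inches; L 20.50 inches; 2XL 22.25 inches.

14/3.5 = 4 sts per in.
S: 75 / 4 = 18.750 → 18.75 in.
L: 82 / 4 = 20.500 → 20.50 in.
2XL: 89 / 4 = 22.250 → 22.25 in.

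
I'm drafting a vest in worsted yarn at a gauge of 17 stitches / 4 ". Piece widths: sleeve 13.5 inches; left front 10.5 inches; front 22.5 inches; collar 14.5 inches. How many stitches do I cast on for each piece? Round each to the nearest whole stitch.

Rate = 17/4 = 4.25 sts per in.
sleeve: 13.5 × 4.25 = 57.38 → 57.
left front: 10.5 × 4.25 = 44.62 → 45.
front: 22.5 × 4.25 = 95.62 → 96.
collar: 14.5 × 4.25 = 61.62 → 62.

sleeve 57; left front 45; front 96; collar 62.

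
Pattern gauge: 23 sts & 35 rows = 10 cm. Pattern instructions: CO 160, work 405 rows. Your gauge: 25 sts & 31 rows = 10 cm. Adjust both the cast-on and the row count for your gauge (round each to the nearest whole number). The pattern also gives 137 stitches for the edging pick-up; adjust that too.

Cast on 174 stitches; work 359 rows; edging pick-up 149 stitches.

Stitches: 160 × 25/23 = 173.91 → 174.
Rows: 405 × 31/35 = 358.71 → 359.
edging pick-up: 137 × 25/23 = 148.91 → 149.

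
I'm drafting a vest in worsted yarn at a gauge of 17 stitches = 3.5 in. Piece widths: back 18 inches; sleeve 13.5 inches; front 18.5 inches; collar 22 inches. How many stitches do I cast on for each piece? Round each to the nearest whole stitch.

Rate = 17/3.5 = 4.857 sts per in.
back: 18 × 4.857 = 87.43 → 87.
sleeve: 13.5 × 4.857 = 65.57 → 66.
front: 18.5 × 4.857 = 89.86 → 90.
collar: 22 × 4.857 = 106.86 → 107.

back 87; sleeve 66; front 90; collar 107.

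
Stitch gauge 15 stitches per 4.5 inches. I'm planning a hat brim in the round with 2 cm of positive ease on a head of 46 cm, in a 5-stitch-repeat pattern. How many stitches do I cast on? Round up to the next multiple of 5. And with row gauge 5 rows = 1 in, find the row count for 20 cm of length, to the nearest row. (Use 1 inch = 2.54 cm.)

Cast on 65 stitches; work 39 rows.

Finished = 46 + 2 = 48 cm.
48 cm × 1/2.54 = 18.90 inches.
15/4.5 = 3.333 sts per in; 18.90 × 3.333 = 62.99 sts.
Next multiple of 5 → 65.
20 cm = 7.87 inches; × 5 = 39.37 → 39 rows.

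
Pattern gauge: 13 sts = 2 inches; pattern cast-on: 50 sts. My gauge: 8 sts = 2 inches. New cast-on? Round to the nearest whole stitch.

Cast on 31 stitches.

Scale factor = 8 / 13 = 0.615.
50 × 8 / 13 = 30.77 sts.
→ 31 sts.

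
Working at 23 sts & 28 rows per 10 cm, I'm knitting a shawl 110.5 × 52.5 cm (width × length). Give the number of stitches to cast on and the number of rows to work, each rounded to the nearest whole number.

Stitch gauge = 23/10 = 2.3 sts/cm; 110.5 × 2.3 = 254.15 → 254 sts.
Row gauge = 28/10 = 2.8 rows/cm; 52.5 × 2.8 = 147.00 → 147 rows.

Cast on 254 stitches and work 147 rows.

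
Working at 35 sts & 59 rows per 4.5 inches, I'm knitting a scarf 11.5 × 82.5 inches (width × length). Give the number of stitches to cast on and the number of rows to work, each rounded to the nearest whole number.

Cast on 89 stitches and work 1082 rows.

Stitch gauge = 35/4.5 = 7.778 sts/in; 11.5 × 7.778 = 89.44 → 89 sts.
Row gauge = 59/4.5 = 13.111 rows/in; 82.5 × 13.111 = 1081.67 → 1082 rows.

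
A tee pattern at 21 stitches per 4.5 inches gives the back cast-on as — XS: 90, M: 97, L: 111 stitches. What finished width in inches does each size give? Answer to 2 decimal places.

21/4.5 = 4.667 sts per in.
XS: 90 / 4.667 = 19.286 → 19.29 in.
M: 97 / 4.667 = 20.786 → 20.79 in.
L: 111 / 4.667 = 23.786 → 23.79 in.

XS 19.29 inches; M 20.79 inches; L 23.79 inches.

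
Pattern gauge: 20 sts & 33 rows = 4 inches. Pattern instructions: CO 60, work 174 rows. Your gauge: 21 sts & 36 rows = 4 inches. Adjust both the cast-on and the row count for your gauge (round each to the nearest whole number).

Stitches: 60 × 21/20 = 63.00 → 63.
Rows: 174 × 36/33 = 189.82 → 190.

Cast on 63 stitches; work 190 rows.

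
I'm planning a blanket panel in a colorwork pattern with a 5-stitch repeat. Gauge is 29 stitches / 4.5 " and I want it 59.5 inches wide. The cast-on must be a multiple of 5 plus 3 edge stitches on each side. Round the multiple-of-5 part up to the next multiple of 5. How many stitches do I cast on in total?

CO 386 sts.

29 / 4.5 = 6.444 sts per inch.
59.5 × 6.444 = 383.44 sts.
Less 6 edge sts → 377.44 for the repeat.
Next multiple of 5: 380.
Add back 6 edge sts → 386.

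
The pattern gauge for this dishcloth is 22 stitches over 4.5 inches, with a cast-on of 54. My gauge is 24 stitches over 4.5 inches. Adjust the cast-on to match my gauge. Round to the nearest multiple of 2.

Scale factor = 24 / 22 = 1.091.
54 × 24 / 22 = 58.91 sts.
→ 58 sts.

Cast on 58 stitches.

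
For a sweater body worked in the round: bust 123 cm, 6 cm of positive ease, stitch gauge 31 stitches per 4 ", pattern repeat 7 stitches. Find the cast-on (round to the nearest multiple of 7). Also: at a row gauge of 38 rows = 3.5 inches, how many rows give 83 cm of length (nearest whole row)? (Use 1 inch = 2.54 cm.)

Finished = 123 + 6 = 129 cm.
129 cm × 1/2.54 = 50.79 inches.
31/4 = 7.75 sts per in; 50.79 × 7.75 = 393.60 sts.
Nearest multiple of 7 → 392.
83 cm = 32.68 inches; × 10.857 = 354.78 → 355 rows.

Cast on 392 stitches; work 355 rows.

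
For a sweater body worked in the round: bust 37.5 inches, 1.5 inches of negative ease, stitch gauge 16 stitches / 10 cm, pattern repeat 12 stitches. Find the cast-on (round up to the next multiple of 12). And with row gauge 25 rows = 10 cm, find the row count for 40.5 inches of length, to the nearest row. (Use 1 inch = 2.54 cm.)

Cast on 156 stitches; work 257 rows.

Finished = 37.5 − 1.5 = 36 inches.
36 inches × 2.54 = 91.44 cm.
16/10 = 1.6 sts per cm; 91.44 × 1.6 = 146.30 sts.
Next multiple of 12 → 156.
40.5 inches = 102.87 cm; × 2.5 = 257.18 → 257 rows.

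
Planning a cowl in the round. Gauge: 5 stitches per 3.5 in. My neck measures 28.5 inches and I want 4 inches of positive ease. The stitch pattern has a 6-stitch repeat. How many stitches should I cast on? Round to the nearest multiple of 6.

48 stitches.

Finished = 28.5 + 4 = 32.5 inches.
5 / 3.5 = 1.429 sts/in.
32.5 × 1.429 = 46.43 sts.
Nearest multiple of 6: 48.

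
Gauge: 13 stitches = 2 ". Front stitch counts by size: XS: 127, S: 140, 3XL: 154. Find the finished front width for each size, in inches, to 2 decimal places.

XS 19.54 inches; S 21.54 inches; 3XL 23.69 inches.

13/2 = 6.5 sts per in.
XS: 127 / 6.5 = 19.538 → 19.54 in.
S: 140 / 6.5 = 21.538 → 21.54 in.
3XL: 154 / 6.5 = 23.692 → 23.69 in.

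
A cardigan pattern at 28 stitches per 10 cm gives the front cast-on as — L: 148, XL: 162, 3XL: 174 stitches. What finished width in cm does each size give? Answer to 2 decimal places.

L 52.86 cm; XL 57.86 cm; 3XL 62.14 cm.

28/10 = 2.8 sts per cm.
L: 148 / 2.8 = 52.857 → 52.86 cm.
XL: 162 / 2.8 = 57.857 → 57.86 cm.
3XL: 174 / 2.8 = 62.143 → 62.14 cm.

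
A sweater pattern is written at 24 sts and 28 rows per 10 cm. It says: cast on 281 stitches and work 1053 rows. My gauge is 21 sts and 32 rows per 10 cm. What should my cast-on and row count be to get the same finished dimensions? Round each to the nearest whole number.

Cast on 246 stitches; work 1203 rows.

Stitches: 281 × 21/24 = 245.88 → 246.
Rows: 1053 × 32/28 = 1203.43 → 1203.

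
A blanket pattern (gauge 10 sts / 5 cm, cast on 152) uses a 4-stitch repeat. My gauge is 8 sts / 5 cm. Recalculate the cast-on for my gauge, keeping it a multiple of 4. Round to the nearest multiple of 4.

152 × 8 / 10 = 121.60.
Nearest multiple of 4: 120.

120 stitches.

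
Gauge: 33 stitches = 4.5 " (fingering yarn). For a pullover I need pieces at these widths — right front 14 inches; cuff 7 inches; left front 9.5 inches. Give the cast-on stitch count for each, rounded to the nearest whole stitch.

right front 103; cuff 51; left front 70.

Rate = 33/4.5 = 7.333 sts per in.
right front: 14 × 7.333 = 102.67 → 103.
cuff: 7 × 7.333 = 51.33 → 51.
left front: 9.5 × 7.333 = 69.67 → 70.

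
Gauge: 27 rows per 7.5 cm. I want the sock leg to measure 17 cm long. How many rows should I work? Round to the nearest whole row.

27 rows / 7.5 cm = 3.6 rows per cm.
17 × 3.6 = 61.20 rows.
Round to nearest → 61.

61 rows.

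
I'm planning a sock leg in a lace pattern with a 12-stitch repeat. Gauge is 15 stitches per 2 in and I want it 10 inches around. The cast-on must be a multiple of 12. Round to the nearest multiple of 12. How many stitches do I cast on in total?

CO 72 sts.

15 / 2 = 7.5 sts per inch.
10 × 7.5 = 75.00 sts.
Nearest multiple of 12: 72.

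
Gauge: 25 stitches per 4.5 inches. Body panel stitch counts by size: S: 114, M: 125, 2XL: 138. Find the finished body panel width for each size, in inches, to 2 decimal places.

S 20.52 inches; M 22.50 inches; 2XL 24.84 inches.

25/4.5 = 5.556 sts per in.
S: 114 / 5.556 = 20.520 → 20.52 in.
M: 125 / 5.556 = 22.500 → 22.50 in.
2XL: 138 / 5.556 = 24.840 → 24.84 in.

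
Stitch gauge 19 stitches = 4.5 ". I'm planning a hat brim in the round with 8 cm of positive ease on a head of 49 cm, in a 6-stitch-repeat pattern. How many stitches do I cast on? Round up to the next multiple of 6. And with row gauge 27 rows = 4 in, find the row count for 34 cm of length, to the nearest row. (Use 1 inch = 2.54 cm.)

Cast on 96 stitches; work 90 rows.

Finished = 49 + 8 = 57 cm.
57 cm × 1/2.54 = 22.44 inches.
19/4.5 = 4.222 sts per in; 22.44 × 4.222 = 94.75 sts.
Next multiple of 6 → 96.
34 cm = 13.39 inches; × 6.75 = 90.35 → 90 rows.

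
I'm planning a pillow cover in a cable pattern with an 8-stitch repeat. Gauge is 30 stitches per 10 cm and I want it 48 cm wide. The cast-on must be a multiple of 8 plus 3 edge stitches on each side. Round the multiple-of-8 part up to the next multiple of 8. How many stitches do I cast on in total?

CO 150 sts.

30 / 10 = 3 sts per cm.
48 × 3 = 144.00 sts.
Less 6 edge sts → 138.00 for the repeat.
Next multiple of 8: 144.
Add back 6 edge sts → 150.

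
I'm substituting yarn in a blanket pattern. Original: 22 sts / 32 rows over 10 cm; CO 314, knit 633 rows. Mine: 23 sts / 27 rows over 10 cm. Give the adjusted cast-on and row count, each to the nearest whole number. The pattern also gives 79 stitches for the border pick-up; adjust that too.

Stitches: 314 × 23/22 = 328.27 → 328.
Rows: 633 × 27/32 = 534.09 → 534.
border pick-up: 79 × 23/22 = 82.59 → 83.

Cast on 328 stitches; work 534 rows; border pick-up 83 stitches.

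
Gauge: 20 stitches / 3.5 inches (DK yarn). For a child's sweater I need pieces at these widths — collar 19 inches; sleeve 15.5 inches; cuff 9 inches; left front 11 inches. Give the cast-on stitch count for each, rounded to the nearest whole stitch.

Rate = 20/3.5 = 5.714 sts per in.
collar: 19 × 5.714 = 108.57 → 109.
sleeve: 15.5 × 5.714 = 88.57 → 89.
cuff: 9 × 5.714 = 51.43 → 51.
left front: 11 × 5.714 = 62.86 → 63.

collar 109; sleeve 89; cuff 51; left front 63.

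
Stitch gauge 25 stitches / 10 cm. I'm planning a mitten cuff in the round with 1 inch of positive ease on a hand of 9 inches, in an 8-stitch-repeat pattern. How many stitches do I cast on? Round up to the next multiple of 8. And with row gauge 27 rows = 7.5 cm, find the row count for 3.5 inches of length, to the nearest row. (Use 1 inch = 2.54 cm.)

Cast on 64 stitches; work 32 rows.

Finished = 9 + 1 = 10 inches.
10 inches × 2.54 = 25.40 cm.
25/10 = 2.5 sts per cm; 25.40 × 2.5 = 63.50 sts.
Next multiple of 8 → 64.
3.5 inches = 8.89 cm; × 3.6 = 32.00 → 32 rows.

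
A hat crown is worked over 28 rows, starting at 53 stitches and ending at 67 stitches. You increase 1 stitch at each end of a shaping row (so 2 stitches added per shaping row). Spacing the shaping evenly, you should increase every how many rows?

Stitches to add: |67 − 53| = 14.
Shaping rows needed: 14 / 2 = 7.
28 rows / 7 = every 4 rows.

Increase every 4th row.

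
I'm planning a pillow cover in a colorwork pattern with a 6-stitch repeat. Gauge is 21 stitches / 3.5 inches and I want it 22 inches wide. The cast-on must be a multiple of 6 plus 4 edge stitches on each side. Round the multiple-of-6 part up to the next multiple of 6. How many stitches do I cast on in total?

21 / 3.5 = 6 sts per inch.
22 × 6 = 132.00 sts.
Less 8 edge sts → 124.00 for the repeat.
Next multiple of 6: 126.
Add back 8 edge sts → 134.

CO 134 sts.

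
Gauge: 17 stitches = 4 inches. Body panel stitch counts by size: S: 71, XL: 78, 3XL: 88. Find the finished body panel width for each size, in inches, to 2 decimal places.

17/4 = 4.25 sts per in.
S: 71 / 4.25 = 16.706 → 16.71 in.
XL: 78 / 4.25 = 18.353 → 18.35 in.
3XL: 88 / 4.25 = 20.706 → 20.71 in.

S 16.71 inches; XL 18.35 inches; 3XL 20.71 inches.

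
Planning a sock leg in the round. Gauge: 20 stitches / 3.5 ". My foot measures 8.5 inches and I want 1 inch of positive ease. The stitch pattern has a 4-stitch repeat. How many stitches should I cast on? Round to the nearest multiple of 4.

56 stitches.

Finished = 8.5 + 1 = 9.5 inches.
20 / 3.5 = 5.714 sts/in.
9.5 × 5.714 = 54.29 sts.
Nearest multiple of 4: 56.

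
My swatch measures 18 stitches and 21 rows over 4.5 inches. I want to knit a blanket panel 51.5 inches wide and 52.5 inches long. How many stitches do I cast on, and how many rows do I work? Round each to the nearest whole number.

Cast on 206 stitches and work 245 rows.

Stitch gauge = 18/4.5 = 4 sts/in; 51.5 × 4 = 206.00 → 206 sts.
Row gauge = 21/4.5 = 4.667 rows/in; 52.5 × 4.667 = 245.00 → 245 rows.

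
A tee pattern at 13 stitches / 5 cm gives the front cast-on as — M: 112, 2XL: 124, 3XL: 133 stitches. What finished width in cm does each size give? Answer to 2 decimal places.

13/5 = 2.6 sts per cm.
M: 112 / 2.6 = 43.077 → 43.08 cm.
2XL: 124 / 2.6 = 47.692 → 47.69 cm.
3XL: 133 / 2.6 = 51.154 → 51.15 cm.

M 43.08 cm; 2XL 47.69 cm; 3XL 51.15 cm.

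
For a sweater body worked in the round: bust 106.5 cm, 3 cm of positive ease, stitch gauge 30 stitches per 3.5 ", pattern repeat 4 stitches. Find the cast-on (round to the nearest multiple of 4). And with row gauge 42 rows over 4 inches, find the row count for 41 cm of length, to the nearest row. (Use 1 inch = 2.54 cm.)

Cast on 368 stitches; work 169 rows.

Finished = 106.5 + 3 = 109.5 cm.
109.5 cm × 1/2.54 = 43.11 inches.
30/3.5 = 8.571 sts per in; 43.11 × 8.571 = 369.52 sts.
Nearest multiple of 4 → 368.
41 cm = 16.14 inches; × 10.5 = 169.49 → 169 rows.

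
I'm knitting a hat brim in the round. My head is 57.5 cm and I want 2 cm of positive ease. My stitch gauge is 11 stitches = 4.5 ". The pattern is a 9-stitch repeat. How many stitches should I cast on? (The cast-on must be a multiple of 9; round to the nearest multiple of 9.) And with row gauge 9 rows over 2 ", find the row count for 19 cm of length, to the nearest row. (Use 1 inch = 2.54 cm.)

Finished = 57.5 + 2 = 59.5 cm.
59.5 cm × 1/2.54 = 23.43 inches.
11/4.5 = 2.444 sts per in; 23.43 × 2.444 = 57.26 sts.
Nearest multiple of 9 → 54.
19 cm = 7.48 inches; × 4.5 = 33.66 → 34 rows.

Cast on 54 stitches; work 34 rows.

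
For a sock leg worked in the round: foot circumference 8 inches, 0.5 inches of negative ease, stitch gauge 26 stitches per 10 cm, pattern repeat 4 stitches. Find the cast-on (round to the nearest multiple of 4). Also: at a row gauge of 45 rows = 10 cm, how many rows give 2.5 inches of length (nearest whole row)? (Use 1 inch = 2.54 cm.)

Finished = 8 − 0.5 = 7.5 inches.
7.5 inches × 2.54 = 19.05 cm.
26/10 = 2.6 sts per cm; 19.05 × 2.6 = 49.53 sts.
Nearest multiple of 4 → 48.
2.5 inches = 6.35 cm; × 4.5 = 28.57 → 29 rows.

Cast on 48 stitches; work 29 rows.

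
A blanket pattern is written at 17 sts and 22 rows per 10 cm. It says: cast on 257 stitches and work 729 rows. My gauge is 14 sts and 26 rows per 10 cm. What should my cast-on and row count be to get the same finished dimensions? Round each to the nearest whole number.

Cast on 212 stitches; work 862 rows.

Stitches: 257 × 14/17 = 211.65 → 212.
Rows: 729 × 26/22 = 861.55 → 862.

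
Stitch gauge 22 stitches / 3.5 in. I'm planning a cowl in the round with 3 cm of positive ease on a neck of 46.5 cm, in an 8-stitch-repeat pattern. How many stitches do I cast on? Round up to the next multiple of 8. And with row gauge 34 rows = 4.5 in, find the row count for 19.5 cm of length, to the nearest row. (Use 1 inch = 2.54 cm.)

Finished = 46.5 + 3 = 49.5 cm.
49.5 cm × 1/2.54 = 19.49 inches.
22/3.5 = 6.286 sts per in; 19.49 × 6.286 = 122.50 sts.
Next multiple of 8 → 128.
19.5 cm = 7.68 inches; × 7.556 = 58.01 → 58 rows.

Cast on 128 stitches; work 58 rows.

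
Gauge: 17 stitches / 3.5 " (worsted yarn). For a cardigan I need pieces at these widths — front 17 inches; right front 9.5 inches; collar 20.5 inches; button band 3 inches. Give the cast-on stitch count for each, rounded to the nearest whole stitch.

front 83; right front 46; collar 100; button band 15.

Rate = 17/3.5 = 4.857 sts per in.
front: 17 × 4.857 = 82.57 → 83.
right front: 9.5 × 4.857 = 46.14 → 46.
collar: 20.5 × 4.857 = 99.57 → 100.
button band: 3 × 4.857 = 14.57 → 15.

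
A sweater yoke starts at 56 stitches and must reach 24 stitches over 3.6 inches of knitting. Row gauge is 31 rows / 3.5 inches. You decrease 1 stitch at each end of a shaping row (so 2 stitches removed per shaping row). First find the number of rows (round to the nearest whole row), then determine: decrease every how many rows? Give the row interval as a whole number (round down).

Decrease every 2nd row.

Rows = 3.6 × 8.857 = 31.9 → 32 rows.
Stitches to remove: 32 → 16 shaping rows (at 2 st each).
32 / 16 = 2.00 → every 2 rows.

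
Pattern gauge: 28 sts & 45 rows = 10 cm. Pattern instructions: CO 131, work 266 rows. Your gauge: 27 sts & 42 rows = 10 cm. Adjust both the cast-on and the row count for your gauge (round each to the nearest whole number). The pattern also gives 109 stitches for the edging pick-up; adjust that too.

Stitches: 131 × 27/28 = 126.32 → 126.
Rows: 266 × 42/45 = 248.27 → 248.
edging pick-up: 109 × 27/28 = 105.11 → 105.

Cast on 126 stitches; work 248 rows; edging pick-up 105 stitches.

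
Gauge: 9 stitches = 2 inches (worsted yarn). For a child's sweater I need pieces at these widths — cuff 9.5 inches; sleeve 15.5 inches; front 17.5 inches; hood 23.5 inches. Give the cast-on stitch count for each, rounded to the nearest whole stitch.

cuff 43; sleeve 70; front 79; hood 106.

Rate = 9/2 = 4.5 sts per in.
cuff: 9.5 × 4.5 = 42.75 → 43.
sleeve: 15.5 × 4.5 = 69.75 → 70.
front: 17.5 × 4.5 = 78.75 → 79.
hood: 23.5 × 4.5 = 105.75 → 106.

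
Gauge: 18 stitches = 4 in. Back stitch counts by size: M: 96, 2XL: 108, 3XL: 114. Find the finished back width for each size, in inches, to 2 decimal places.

18/4 = 4.5 sts per in.
M: 96 / 4.5 = 21.333 → 21.33 in.
2XL: 108 / 4.5 = 24.000 → 24.00 in.
3XL: 114 / 4.5 = 25.333 → 25.33 in.

M 21.33 inches; 2XL 24.00 inches; 3XL 25.33 inches.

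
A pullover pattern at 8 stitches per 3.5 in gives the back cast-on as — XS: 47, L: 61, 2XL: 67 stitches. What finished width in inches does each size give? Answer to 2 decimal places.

8/3.5 = 2.286 sts per in.
XS: 47 / 2.286 = 20.562 → 20.56 in.
L: 61 / 2.286 = 26.688 → 26.69 in.
2XL: 67 / 2.286 = 29.312 → 29.31 in.

XS 20.56 inches; L 26.69 inches; 2XL 29.31 inches.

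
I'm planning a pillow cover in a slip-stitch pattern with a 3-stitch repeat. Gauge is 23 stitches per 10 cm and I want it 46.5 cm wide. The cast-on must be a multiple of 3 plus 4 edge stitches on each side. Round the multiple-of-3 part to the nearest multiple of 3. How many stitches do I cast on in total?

23 / 10 = 2.3 sts per cm.
46.5 × 2.3 = 106.95 sts.
Less 8 edge sts → 98.95 for the repeat.
Nearest multiple of 3: 99.
Add back 8 edge sts → 107.

Cast on 107 stitches.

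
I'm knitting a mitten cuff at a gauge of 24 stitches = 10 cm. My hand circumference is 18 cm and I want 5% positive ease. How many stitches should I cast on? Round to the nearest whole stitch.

45 stitches.

Finished = 18 × 1.05 = 18.90 cm.
24 / 10 = 2.4 sts per cm.
18.90 × 2.4 = 45.36 sts.
→ 45 sts.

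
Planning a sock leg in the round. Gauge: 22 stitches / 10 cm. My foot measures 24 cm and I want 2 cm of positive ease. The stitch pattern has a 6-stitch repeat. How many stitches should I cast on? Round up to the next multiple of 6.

Finished = 24 + 2 = 26 cm.
22 / 10 = 2.2 sts/cm.
26 × 2.2 = 57.20 sts.
Next multiple of 6: 60.

CO 60 sts.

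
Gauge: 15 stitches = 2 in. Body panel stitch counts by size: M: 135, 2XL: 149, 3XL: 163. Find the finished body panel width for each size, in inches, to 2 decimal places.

M 18.00 inches; 2XL 19.87 inches; 3XL 21.73 inches.

15/2 = 7.5 sts per in.
M: 135 / 7.5 = 18.000 → 18.00 in.
2XL: 149 / 7.5 = 19.867 → 19.87 in.
3XL: 163 / 7.5 = 21.733 → 21.73 in.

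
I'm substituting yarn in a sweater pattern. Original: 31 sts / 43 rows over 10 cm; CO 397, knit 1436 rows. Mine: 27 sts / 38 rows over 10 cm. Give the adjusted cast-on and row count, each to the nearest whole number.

Stitches: 397 × 27/31 = 345.77 → 346.
Rows: 1436 × 38/43 = 1269.02 → 1269.

Cast on 346 stitches; work 1269 rows.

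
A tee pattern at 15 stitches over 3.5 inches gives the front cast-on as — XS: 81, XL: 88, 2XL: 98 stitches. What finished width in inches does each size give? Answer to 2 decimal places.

XS 18.90 inches; XL 20.53 inches; 2XL 22.87 inches.

15/3.5 = 4.286 sts per in.
XS: 81 / 4.286 = 18.900 → 18.90 in.
XL: 88 / 4.286 = 20.533 → 20.53 in.
2XL: 98 / 4.286 = 22.867 → 22.87 in.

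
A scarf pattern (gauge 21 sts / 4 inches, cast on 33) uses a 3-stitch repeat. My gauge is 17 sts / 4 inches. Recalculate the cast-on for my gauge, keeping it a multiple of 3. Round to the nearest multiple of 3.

CO 27 sts.

33 × 17 / 21 = 26.71.
Nearest multiple of 3: 27.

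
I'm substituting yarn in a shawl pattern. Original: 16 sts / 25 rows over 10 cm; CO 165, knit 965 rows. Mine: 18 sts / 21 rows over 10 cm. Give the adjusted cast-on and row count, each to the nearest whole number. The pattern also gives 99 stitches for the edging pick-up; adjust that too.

Cast on 186 stitches; work 811 rows; edging pick-up 111 stitches.

Stitches: 165 × 18/16 = 185.62 → 186.
Rows: 965 × 21/25 = 810.60 → 811.
edging pick-up: 99 × 18/16 = 111.38 → 111.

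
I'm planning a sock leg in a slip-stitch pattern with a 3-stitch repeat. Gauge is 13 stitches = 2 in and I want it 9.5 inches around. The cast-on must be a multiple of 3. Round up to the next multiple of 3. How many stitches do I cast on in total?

13 / 2 = 6.5 sts per inch.
9.5 × 6.5 = 61.75 sts.
Next multiple of 3: 63.

Cast on 63 stitches.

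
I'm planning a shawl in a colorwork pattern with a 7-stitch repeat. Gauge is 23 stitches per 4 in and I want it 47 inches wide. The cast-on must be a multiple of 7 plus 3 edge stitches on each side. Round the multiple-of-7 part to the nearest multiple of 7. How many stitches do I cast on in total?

Cast on 272 stitches.

23 / 4 = 5.75 sts per inch.
47 × 5.75 = 270.25 sts.
Less 6 edge sts → 264.25 for the repeat.
Nearest multiple of 7: 266.
Add back 6 edge sts → 272.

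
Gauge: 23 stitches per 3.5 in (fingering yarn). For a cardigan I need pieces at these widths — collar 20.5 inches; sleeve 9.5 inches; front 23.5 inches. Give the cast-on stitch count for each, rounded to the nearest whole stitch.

Rate = 23/3.5 = 6.571 sts per in.
collar: 20.5 × 6.571 = 134.71 → 135.
sleeve: 9.5 × 6.571 = 62.43 → 62.
front: 23.5 × 6.571 = 154.43 → 154.

collar 135; sleeve 62; front 154.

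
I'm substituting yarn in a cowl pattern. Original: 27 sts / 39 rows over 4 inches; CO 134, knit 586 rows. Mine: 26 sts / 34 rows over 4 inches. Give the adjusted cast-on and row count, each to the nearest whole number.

Cast on 129 stitches; work 511 rows.

Stitches: 134 × 26/27 = 129.04 → 129.
Rows: 586 × 34/39 = 510.87 → 511.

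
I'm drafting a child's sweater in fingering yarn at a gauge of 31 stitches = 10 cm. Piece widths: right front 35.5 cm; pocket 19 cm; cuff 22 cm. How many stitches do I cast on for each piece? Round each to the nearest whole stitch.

right front 110; pocket 59; cuff 68.

Rate = 31/10 = 3.1 sts per cm.
right front: 35.5 × 3.1 = 110.05 → 110.
pocket: 19 × 3.1 = 58.90 → 59.
cuff: 22 × 3.1 = 68.20 → 68.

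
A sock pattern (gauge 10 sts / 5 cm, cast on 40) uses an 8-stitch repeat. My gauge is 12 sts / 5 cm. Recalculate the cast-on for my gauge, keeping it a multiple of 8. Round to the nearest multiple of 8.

40 × 12 / 10 = 48.00.
Nearest multiple of 8: 48.

CO 48 sts.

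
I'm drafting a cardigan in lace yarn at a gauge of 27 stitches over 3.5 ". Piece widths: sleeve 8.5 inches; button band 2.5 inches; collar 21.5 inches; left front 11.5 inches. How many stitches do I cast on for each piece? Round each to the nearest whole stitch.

sleeve 66; button band 19; collar 166; left front 89.

Rate = 27/3.5 = 7.714 sts per in.
sleeve: 8.5 × 7.714 = 65.57 → 66.
button band: 2.5 × 7.714 = 19.29 → 19.
collar: 21.5 × 7.714 = 165.86 → 166.
left front: 11.5 × 7.714 = 88.71 → 89.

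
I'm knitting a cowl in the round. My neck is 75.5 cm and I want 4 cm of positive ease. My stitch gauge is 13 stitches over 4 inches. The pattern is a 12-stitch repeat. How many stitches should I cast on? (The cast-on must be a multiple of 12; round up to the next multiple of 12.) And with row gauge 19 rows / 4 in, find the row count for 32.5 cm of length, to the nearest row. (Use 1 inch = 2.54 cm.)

Finished = 75.5 + 4 = 79.5 cm.
79.5 cm × 1/2.54 = 31.30 inches.
13/4 = 3.25 sts per in; 31.30 × 3.25 = 101.72 sts.
Next multiple of 12 → 108.
32.5 cm = 12.80 inches; × 4.75 = 60.78 → 61 rows.

Cast on 108 stitches; work 61 rows.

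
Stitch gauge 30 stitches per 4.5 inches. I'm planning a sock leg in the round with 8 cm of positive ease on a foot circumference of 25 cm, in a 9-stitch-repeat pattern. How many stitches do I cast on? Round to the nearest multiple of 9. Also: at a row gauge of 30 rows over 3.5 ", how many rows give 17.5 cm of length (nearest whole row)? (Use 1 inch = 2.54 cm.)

Finished = 25 + 8 = 33 cm.
33 cm × 1/2.54 = 12.99 inches.
30/4.5 = 6.667 sts per in; 12.99 × 6.667 = 86.61 sts.
Nearest multiple of 9 → 90.
17.5 cm = 6.89 inches; × 8.571 = 59.06 → 59 rows.

Cast on 90 stitches; work 59 rows.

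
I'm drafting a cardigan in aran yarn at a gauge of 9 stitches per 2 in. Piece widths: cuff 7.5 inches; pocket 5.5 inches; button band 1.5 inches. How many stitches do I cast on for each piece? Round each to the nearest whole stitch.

cuff 34; pocket 25; button band 7.

Rate = 9/2 = 4.5 sts per in.
cuff: 7.5 × 4.5 = 33.75 → 34.
pocket: 5.5 × 4.5 = 24.75 → 25.
button band: 1.5 × 4.5 = 6.75 → 7.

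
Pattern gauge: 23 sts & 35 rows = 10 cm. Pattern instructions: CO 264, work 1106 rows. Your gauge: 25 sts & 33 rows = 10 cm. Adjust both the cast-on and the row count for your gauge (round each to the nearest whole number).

Cast on 287 stitches; work 1043 rows.

Stitches: 264 × 25/23 = 286.96 → 287.
Rows: 1106 × 33/35 = 1042.80 → 1043.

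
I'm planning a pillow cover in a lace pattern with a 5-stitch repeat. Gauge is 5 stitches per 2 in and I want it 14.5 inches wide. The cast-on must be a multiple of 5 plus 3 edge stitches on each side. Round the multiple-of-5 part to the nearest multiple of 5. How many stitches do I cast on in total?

5 / 2 = 2.5 sts per inch.
14.5 × 2.5 = 36.25 sts.
Less 6 edge sts → 30.25 for the repeat.
Nearest multiple of 5: 30.
Add back 6 edge sts → 36.

36 stitches.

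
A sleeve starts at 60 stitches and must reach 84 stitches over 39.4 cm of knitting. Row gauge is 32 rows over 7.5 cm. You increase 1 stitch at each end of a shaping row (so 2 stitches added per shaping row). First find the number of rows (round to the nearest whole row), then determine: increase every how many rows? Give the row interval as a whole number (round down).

Increase every 14th row.

Rows = 39.4 × 4.267 = 168.1 → 168 rows.
Stitches to add: 24 → 12 shaping rows (at 2 st each).
168 / 12 = 14.00 → every 14 rows.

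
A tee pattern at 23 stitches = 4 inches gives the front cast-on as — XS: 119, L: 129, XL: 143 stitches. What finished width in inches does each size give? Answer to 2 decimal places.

23/4 = 5.75 sts per in.
XS: 119 / 5.75 = 20.696 → 20.70 in.
L: 129 / 5.75 = 22.435 → 22.43 in.
XL: 143 / 5.75 = 24.870 → 24.87 in.

XS 20.70 inches; L 22.43 inches; XL 24.87 inches.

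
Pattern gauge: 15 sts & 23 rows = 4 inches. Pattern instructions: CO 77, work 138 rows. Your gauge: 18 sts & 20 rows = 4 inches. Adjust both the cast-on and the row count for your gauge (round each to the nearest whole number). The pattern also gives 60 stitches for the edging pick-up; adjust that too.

Cast on 92 stitches; work 120 rows; edging pick-up 72 stitches.

Stitches: 77 × 18/15 = 92.40 → 92.
Rows: 138 × 20/23 = 120.00 → 120.
edging pick-up: 60 × 18/15 = 72.00 → 72.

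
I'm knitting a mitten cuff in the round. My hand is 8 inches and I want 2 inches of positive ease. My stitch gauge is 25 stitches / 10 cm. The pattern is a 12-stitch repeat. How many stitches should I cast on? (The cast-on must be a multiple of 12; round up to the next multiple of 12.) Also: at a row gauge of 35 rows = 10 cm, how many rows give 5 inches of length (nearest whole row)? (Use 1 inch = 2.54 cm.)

Finished = 8 + 2 = 10 inches.
10 inches × 2.54 = 25.40 cm.
25/10 = 2.5 sts per cm; 25.40 × 2.5 = 63.50 sts.
Next multiple of 12 → 72.
5 inches = 12.70 cm; × 3.5 = 44.45 → 44 rows.

Cast on 72 stitches; work 44 rows.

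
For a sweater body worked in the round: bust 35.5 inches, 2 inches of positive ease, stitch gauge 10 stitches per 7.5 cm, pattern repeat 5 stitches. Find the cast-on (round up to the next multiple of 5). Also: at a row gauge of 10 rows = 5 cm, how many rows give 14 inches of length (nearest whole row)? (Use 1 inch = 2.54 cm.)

Finished = 35.5 + 2 = 37.5 inches.
37.5 inches × 2.54 = 95.25 cm.
10/7.5 = 1.333 sts per cm; 95.25 × 1.333 = 127.00 sts.
Next multiple of 5 → 130.
14 inches = 35.56 cm; × 2 = 71.12 → 71 rows.

Cast on 130 stitches; work 71 rows.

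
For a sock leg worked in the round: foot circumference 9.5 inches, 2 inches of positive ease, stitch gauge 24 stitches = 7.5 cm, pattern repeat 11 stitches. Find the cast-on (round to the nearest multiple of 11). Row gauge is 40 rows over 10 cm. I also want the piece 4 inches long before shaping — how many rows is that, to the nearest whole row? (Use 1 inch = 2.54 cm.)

Finished = 9.5 + 2 = 11.5 inches.
11.5 inches × 2.54 = 29.21 cm.
24/7.5 = 3.2 sts per cm; 29.21 × 3.2 = 93.47 sts.
Nearest multiple of 11 → 88.
4 inches = 10.16 cm; × 4 = 40.64 → 41 rows.

Cast on 88 stitches; work 41 rows.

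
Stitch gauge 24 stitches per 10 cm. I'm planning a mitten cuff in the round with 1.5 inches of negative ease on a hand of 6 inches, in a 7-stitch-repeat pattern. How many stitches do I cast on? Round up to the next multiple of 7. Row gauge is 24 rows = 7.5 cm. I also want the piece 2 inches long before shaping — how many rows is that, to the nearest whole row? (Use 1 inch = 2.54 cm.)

Finished = 6 − 1.5 = 4.5 inches.
4.5 inches × 2.54 = 11.43 cm.
24/10 = 2.4 sts per cm; 11.43 × 2.4 = 27.43 sts.
Next multiple of 7 → 28.
2 inches = 5.08 cm; × 3.2 = 16.26 → 16 rows.

Cast on 28 stitches; work 16 rows.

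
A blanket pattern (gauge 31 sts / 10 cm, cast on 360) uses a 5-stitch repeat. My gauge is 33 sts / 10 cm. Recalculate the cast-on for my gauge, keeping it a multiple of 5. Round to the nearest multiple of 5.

Cast on 385 stitches.

360 × 33 / 31 = 383.23.
Nearest multiple of 5: 385.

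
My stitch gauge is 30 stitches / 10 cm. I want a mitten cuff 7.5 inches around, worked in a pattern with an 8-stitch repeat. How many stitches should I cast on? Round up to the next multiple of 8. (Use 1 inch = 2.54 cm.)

7.5 in = 7.5 × 2.54 = 19.05 cm.
30 / 10 = 3 sts/cm.
19.05 × 3 = 57.15 sts.
→ 64.

Cast on 64 stitches.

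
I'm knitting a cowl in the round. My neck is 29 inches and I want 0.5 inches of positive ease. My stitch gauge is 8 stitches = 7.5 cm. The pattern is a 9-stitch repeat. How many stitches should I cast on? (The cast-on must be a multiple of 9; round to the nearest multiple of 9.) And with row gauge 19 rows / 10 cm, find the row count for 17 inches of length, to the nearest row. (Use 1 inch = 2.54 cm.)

Cast on 81 stitches; work 82 rows.

Finished = 29 + 0.5 = 29.5 inches.
29.5 inches × 2.54 = 74.93 cm.
8/7.5 = 1.067 sts per cm; 74.93 × 1.067 = 79.93 sts.
Nearest multiple of 9 → 81.
17 inches = 43.18 cm; × 1.9 = 82.04 → 82 rows.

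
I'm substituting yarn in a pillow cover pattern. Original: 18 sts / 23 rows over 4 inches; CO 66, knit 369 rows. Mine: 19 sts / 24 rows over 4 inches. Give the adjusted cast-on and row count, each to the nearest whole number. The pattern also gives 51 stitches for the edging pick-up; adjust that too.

Stitches: 66 × 19/18 = 69.67 → 70.
Rows: 369 × 24/23 = 385.04 → 385.
edging pick-up: 51 × 19/18 = 53.83 → 54.

Cast on 70 stitches; work 385 rows; edging pick-up 54 stitches.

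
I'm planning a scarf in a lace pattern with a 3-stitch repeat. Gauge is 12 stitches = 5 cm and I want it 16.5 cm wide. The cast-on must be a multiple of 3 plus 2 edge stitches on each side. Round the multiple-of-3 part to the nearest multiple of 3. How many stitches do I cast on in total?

12 / 5 = 2.4 sts per cm.
16.5 × 2.4 = 39.60 sts.
Less 4 edge sts → 35.60 for the repeat.
Nearest multiple of 3: 36.
Add back 4 edge sts → 40.

CO 40 sts.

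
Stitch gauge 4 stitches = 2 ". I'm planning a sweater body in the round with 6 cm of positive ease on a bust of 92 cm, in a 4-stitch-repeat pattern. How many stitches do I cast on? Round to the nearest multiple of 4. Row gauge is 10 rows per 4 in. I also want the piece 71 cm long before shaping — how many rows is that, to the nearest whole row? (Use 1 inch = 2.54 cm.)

Cast on 76 stitches; work 70 rows.

Finished = 92 + 6 = 98 cm.
98 cm × 1/2.54 = 38.58 inches.
4/2 = 2 sts per in; 38.58 × 2 = 77.17 sts.
Nearest multiple of 4 → 76.
71 cm = 27.95 inches; × 2.5 = 69.88 → 70 rows.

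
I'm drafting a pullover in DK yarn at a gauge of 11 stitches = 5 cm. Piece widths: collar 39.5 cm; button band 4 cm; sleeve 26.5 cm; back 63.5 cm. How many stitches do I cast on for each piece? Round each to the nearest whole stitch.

collar 87; button band 9; sleeve 58; back 140.

Rate = 11/5 = 2.2 sts per cm.
collar: 39.5 × 2.2 = 86.90 → 87.
button band: 4 × 2.2 = 8.80 → 9.
sleeve: 26.5 × 2.2 = 58.30 → 58.
back: 63.5 × 2.2 = 139.70 → 140.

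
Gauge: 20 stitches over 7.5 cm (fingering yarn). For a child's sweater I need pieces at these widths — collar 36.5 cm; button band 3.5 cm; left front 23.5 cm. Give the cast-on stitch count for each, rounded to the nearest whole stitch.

Rate = 20/7.5 = 2.667 sts per cm.
collar: 36.5 × 2.667 = 97.33 → 97.
button band: 3.5 × 2.667 = 9.33 → 9.
left front: 23.5 × 2.667 = 62.67 → 63.

collar 97; button band 9; left front 63.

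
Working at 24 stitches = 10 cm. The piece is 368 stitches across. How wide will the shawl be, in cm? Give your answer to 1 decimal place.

24 stitches / 10 cm = 2.4 stitches per cm.
368 / 2.4 = 153.33 cm.

153.3 cm.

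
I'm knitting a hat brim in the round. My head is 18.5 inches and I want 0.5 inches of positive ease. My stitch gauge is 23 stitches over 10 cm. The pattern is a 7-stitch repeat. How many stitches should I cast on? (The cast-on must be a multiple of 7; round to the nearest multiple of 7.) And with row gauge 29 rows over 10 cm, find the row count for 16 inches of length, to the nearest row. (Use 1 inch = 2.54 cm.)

Finished = 18.5 + 0.5 = 19 inches.
19 inches × 2.54 = 48.26 cm.
23/10 = 2.3 sts per cm; 48.26 × 2.3 = 111.00 sts.
Nearest multiple of 7 → 112.
16 inches = 40.64 cm; × 2.9 = 117.86 → 118 rows.

Cast on 112 stitches; work 118 rows.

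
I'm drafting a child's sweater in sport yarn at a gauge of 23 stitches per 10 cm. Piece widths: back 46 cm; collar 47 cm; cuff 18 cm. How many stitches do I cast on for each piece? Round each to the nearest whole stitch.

Rate = 23/10 = 2.3 sts per cm.
back: 46 × 2.3 = 105.80 → 106.
collar: 47 × 2.3 = 108.10 → 108.
cuff: 18 × 2.3 = 41.40 → 41.

back 106; collar 108; cuff 41.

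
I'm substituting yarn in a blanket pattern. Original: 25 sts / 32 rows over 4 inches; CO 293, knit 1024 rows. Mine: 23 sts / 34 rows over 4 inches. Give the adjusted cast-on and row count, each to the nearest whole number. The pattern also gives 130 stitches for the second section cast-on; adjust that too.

Cast on 270 stitches; work 1088 rows; second section cast-on 120 stitches.

Stitches: 293 × 23/25 = 269.56 → 270.
Rows: 1024 × 34/32 = 1088.00 → 1088.
second section cast-on: 130 × 23/25 = 119.60 → 120.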